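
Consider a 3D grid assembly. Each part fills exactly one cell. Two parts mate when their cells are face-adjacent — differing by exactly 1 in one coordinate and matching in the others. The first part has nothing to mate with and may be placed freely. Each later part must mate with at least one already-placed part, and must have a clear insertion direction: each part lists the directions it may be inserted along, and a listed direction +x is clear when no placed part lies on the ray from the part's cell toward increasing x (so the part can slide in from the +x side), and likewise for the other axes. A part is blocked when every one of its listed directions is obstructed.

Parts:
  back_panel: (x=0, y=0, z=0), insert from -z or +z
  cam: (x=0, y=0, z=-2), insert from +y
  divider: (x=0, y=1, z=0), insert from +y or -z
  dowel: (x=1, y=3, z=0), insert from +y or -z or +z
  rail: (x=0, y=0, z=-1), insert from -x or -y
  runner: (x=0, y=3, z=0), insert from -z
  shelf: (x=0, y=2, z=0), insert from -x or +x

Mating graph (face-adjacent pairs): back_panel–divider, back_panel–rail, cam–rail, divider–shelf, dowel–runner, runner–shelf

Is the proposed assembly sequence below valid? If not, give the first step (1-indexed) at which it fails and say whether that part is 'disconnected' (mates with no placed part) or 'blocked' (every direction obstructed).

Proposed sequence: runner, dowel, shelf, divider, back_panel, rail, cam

Valid

1. runner@(0, 3, 0) [-z clear] — {runner}
2. dowel@(1, 3, 0) [+y clear] — {dowel, runner}
3. shelf@(0, 2, 0) [-x clear] — {dowel, runner, shelf}
4. divider@(0, 1, 0) [-z clear] — {divider, dowel, runner, shelf}
5. back_panel@(0, 0, 0) [-z clear] — {back_panel, divider, dowel, runner, shelf}
6. rail@(0, 0, -1) [-x clear] — {back_panel, divider, dowel, rail, runner, shelf}
7. cam@(0, 0, -2) [+y clear] — {back_panel, cam, divider, dowel, rail, runner, shelf}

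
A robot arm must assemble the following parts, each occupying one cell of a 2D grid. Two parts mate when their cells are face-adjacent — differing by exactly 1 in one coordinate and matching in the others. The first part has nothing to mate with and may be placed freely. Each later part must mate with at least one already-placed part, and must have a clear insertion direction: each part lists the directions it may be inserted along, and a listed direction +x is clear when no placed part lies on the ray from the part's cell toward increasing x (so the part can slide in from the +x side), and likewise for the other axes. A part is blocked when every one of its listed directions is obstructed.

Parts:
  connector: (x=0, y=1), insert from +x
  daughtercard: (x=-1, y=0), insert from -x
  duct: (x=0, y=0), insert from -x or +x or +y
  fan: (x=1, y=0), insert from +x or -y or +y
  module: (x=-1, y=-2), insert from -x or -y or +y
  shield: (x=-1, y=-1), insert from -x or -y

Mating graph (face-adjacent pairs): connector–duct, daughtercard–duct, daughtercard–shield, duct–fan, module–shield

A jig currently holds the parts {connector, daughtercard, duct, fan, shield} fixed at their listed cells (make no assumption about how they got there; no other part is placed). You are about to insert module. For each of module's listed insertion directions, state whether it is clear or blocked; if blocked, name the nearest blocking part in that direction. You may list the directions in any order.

+y: blocked by shield; -x: clear; -y: clear

-x: ray from module(-1, -2) has no placed part ⇒ clear
-y: ray from module(-1, -2) has no placed part ⇒ clear
+y: nearest on ray is shield@(-1, -1) ⇒ blocked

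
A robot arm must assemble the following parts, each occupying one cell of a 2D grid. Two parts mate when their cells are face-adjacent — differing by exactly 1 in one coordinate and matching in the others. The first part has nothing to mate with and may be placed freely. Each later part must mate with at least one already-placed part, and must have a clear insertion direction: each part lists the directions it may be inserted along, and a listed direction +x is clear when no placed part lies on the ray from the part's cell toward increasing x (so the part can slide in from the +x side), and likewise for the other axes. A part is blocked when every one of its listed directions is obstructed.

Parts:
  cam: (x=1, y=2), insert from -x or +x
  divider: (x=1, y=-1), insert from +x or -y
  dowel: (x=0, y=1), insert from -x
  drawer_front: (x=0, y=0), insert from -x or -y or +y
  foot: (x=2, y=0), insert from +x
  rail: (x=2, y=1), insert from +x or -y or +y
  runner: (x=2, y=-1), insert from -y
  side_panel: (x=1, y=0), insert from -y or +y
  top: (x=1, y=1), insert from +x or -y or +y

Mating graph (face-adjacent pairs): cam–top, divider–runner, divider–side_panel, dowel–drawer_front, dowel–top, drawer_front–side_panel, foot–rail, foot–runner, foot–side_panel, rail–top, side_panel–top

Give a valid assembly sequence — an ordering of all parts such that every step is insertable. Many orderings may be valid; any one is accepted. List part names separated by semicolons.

divider; side_panel; top; foot; drawer_front; rail; runner; dowel; cam

1. divider@(1, -1) [+x clear] — {divider}
2. side_panel@(1, 0) [+y clear] — {divider, side_panel}
3. top@(1, 1) [+x clear] — {divider, side_panel, top}
4. foot@(2, 0) [+x clear] — {divider, foot, side_panel, top}
5. drawer_front@(0, 0) [-x clear] — {divider, drawer_front, foot, side_panel, top}
6. rail@(2, 1) [+x clear] — {divider, drawer_front, foot, rail, side_panel, top}
7. runner@(2, -1) [-y clear] — {divider, drawer_front, foot, rail, runner, side_panel, top}
8. dowel@(0, 1) [-x clear] — {divider, dowel, drawer_front, foot, rail, runner, side_panel, top}
9. cam@(1, 2) [-x clear] — {cam, divider, dowel, drawer_front, foot, rail, runner, side_panel, top}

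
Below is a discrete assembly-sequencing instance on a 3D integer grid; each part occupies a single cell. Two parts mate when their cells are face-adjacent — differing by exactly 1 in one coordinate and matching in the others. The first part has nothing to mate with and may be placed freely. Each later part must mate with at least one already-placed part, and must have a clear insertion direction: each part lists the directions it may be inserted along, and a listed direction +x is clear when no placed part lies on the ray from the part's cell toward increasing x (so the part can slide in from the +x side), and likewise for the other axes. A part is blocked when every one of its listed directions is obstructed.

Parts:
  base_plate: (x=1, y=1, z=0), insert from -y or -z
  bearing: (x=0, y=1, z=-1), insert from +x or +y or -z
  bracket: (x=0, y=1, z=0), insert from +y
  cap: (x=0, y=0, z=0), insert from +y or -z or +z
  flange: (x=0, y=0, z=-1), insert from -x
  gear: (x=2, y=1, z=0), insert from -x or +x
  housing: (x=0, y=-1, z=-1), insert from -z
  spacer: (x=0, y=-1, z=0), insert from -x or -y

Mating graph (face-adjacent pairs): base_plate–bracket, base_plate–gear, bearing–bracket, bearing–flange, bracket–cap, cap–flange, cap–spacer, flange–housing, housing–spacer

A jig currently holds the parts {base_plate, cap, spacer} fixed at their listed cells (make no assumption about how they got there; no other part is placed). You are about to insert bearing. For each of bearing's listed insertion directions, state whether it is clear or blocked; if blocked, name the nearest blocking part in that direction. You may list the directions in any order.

+x: ray from bearing(0, 1, -1) has no placed part ⇒ clear
+y: ray from bearing(0, 1, -1) has no placed part ⇒ clear
-z: ray from bearing(0, 1, -1) has no placed part ⇒ clear

+x: clear; +y: clear; -z: clear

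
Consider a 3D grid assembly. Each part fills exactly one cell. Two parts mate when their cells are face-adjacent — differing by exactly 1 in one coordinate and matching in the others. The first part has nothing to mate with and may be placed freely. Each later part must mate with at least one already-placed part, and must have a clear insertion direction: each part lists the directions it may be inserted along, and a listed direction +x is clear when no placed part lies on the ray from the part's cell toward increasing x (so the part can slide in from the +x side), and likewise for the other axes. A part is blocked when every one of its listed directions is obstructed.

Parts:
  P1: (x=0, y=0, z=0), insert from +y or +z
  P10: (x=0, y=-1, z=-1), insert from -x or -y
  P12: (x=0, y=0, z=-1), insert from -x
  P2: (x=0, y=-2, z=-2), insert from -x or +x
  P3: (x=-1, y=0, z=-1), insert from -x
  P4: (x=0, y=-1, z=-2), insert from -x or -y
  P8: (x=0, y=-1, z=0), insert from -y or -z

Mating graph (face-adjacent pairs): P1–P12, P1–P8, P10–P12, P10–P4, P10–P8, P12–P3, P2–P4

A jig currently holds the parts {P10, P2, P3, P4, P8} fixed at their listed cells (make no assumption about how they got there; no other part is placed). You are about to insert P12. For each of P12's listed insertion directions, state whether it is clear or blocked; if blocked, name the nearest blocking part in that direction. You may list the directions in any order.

-x: blocked by P3

-x: nearest on ray is P3@(-1, 0, -1) ⇒ blocked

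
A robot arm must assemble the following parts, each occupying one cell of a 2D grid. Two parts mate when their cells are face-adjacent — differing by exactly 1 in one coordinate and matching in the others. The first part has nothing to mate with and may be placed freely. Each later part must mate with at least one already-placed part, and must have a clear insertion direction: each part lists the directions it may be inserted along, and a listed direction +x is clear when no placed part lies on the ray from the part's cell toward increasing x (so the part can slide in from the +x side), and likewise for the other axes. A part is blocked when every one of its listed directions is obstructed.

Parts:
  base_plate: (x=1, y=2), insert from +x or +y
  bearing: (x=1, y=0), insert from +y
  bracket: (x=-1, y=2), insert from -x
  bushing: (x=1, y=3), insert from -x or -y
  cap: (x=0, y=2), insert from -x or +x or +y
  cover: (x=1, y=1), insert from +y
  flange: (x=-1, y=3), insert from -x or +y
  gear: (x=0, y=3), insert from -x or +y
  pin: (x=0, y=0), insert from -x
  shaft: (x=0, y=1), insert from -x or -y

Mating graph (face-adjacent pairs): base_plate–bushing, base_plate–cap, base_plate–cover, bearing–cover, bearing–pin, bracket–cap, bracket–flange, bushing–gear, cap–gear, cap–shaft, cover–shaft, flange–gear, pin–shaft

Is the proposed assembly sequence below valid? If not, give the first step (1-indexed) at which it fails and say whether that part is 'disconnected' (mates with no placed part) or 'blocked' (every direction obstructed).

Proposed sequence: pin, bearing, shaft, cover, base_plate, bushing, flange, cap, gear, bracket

1. pin@(0, 0) [-x clear] — {pin}
2. bearing@(1, 0) [+y clear] — {bearing, pin}
3. shaft@(0, 1) [-x clear] — {bearing, pin, shaft}
4. cover@(1, 1) [+y clear] — {bearing, cover, pin, shaft}
5. base_plate@(1, 2) [+x clear] — {base_plate, bearing, cover, pin, shaft}
6. bushing@(1, 3) [-x clear] — {base_plate, bearing, bushing, cover, pin, shaft}
7. flange@(-1, 3) — no placed neighbour ⇒ disconnected

Invalid at step 7 (disconnected)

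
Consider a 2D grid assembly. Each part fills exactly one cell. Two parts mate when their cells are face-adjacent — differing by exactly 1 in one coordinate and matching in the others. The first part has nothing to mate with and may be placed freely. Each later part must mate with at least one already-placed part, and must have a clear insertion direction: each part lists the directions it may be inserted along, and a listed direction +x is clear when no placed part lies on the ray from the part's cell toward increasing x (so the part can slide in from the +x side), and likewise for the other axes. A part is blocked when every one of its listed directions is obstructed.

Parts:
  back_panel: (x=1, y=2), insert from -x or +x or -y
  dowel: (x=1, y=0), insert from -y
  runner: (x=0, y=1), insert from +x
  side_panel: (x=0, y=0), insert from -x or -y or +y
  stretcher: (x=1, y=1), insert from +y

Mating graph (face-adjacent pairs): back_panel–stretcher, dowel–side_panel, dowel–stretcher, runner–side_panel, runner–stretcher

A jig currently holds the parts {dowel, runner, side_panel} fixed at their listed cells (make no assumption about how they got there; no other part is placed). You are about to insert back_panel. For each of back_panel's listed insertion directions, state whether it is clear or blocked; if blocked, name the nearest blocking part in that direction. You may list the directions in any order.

+x: clear; -x: clear; -y: blocked by dowel

-x: ray from back_panel(1, 2) has no placed part ⇒ clear
+x: ray from back_panel(1, 2) has no placed part ⇒ clear
-y: nearest on ray is dowel@(1, 0) ⇒ blocked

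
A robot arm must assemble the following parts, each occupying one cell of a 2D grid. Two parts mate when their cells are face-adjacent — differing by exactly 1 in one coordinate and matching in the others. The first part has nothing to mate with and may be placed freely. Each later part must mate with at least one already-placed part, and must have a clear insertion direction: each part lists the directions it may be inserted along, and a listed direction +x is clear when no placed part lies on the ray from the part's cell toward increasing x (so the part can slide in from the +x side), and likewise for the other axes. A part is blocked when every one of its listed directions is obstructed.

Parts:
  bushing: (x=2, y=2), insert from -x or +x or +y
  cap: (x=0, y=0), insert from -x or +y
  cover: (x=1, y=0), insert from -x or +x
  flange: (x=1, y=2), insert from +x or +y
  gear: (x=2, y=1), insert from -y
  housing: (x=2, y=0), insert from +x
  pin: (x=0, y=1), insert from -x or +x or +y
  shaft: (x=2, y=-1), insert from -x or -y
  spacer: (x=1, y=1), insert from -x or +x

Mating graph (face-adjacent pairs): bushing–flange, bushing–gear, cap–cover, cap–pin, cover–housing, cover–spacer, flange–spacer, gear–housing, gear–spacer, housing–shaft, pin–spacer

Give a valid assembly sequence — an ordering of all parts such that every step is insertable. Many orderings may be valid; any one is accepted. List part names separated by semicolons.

cover; spacer; pin; flange; gear; housing; shaft; cap; bushing

1. cover@(1, 0) [-x clear] — {cover}
2. spacer@(1, 1) [-x clear] — {cover, spacer}
3. pin@(0, 1) [-x clear] — {cover, pin, spacer}
4. flange@(1, 2) [+x clear] — {cover, flange, pin, spacer}
5. gear@(2, 1) [-y clear] — {cover, flange, gear, pin, spacer}
6. housing@(2, 0) [+x clear] — {cover, flange, gear, housing, pin, spacer}
7. shaft@(2, -1) [-x clear] — {cover, flange, gear, housing, pin, shaft, spacer}
8. cap@(0, 0) [-x clear] — {cap, cover, flange, gear, housing, pin, shaft, spacer}
9. bushing@(2, 2) [+x clear] — {bushing, cap, cover, flange, gear, housing, pin, shaft, spacer}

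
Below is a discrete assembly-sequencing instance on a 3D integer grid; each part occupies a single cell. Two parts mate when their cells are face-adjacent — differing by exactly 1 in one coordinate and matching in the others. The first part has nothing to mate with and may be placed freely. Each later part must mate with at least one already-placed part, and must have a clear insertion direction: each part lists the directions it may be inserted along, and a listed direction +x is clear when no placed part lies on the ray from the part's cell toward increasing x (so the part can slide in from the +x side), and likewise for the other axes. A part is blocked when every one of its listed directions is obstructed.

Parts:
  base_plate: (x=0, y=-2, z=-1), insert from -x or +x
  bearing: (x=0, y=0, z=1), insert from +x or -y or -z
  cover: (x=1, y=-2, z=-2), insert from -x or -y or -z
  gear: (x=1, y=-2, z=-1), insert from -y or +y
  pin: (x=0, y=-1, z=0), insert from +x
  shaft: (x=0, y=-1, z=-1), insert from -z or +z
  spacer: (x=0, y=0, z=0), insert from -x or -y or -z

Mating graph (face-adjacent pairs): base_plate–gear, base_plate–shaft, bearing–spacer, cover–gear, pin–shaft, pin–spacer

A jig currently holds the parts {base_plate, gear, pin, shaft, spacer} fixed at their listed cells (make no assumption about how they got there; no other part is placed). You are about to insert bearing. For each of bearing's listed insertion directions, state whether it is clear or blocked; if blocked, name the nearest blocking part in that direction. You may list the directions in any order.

+x: ray from bearing(0, 0, 1) has no placed part ⇒ clear
-y: ray from bearing(0, 0, 1) has no placed part ⇒ clear
-z: nearest on ray is spacer@(0, 0, 0) ⇒ blocked

+x: clear; -y: clear; -z: blocked by spacer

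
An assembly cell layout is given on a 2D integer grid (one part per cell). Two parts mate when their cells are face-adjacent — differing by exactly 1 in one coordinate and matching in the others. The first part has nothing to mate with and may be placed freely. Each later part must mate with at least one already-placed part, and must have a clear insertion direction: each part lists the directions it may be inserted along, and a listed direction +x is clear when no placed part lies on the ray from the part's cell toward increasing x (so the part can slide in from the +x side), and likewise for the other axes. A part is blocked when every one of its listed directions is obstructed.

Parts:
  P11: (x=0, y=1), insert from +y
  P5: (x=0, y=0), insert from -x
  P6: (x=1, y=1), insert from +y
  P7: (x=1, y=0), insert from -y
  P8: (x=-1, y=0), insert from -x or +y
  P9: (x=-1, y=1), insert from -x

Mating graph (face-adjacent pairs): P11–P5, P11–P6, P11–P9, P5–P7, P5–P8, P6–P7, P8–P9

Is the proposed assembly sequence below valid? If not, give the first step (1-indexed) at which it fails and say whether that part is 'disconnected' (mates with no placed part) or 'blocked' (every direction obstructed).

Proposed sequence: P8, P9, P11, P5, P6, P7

1. P8@(-1, 0) [-x clear] — {P8}
2. P9@(-1, 1) [-x clear] — {P8, P9}
3. P11@(0, 1) [+y clear] — {P11, P8, P9}
4. P5@(0, 0) — -x all obstructed ⇒ blocked

Invalid at step 4 (blocked)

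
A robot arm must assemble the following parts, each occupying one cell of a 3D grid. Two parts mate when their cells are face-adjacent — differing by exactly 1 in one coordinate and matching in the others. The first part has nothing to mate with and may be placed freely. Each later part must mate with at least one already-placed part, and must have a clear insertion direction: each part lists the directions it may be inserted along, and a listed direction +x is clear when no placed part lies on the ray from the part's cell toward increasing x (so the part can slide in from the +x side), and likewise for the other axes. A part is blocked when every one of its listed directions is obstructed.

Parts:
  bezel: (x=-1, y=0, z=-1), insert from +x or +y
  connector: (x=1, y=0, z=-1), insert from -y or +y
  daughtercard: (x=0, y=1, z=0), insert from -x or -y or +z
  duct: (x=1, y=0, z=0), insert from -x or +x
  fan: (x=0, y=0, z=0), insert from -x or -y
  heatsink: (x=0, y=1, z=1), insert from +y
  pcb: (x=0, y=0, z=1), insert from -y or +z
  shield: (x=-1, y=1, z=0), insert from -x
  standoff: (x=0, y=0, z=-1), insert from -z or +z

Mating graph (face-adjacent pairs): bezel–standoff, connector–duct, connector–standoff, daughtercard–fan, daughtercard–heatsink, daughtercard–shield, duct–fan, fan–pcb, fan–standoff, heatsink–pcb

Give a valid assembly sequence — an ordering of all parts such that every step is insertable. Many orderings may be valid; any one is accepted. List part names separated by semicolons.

1. connector@(1, 0, -1) [-y clear] — {connector}
2. standoff@(0, 0, -1) [-z clear] — {connector, standoff}
3. fan@(0, 0, 0) [-x clear] — {connector, fan, standoff}
4. daughtercard@(0, 1, 0) [-x clear] — {connector, daughtercard, fan, standoff}
5. heatsink@(0, 1, 1) [+y clear] — {connector, daughtercard, fan, heatsink, standoff}
6. shield@(-1, 1, 0) [-x clear] — {connector, daughtercard, fan, heatsink, shield, standoff}
7. bezel@(-1, 0, -1) [+y clear] — {bezel, connector, daughtercard, fan, heatsink, shield, standoff}
8. pcb@(0, 0, 1) [-y clear] — {bezel, connector, daughtercard, fan, heatsink, pcb, shield, standoff}
9. duct@(1, 0, 0) [+x clear] — {bezel, connector, daughtercard, duct, fan, heatsink, pcb, shield, standoff}

connector; standoff; fan; daughtercard; heatsink; shield; bezel; pcb; duct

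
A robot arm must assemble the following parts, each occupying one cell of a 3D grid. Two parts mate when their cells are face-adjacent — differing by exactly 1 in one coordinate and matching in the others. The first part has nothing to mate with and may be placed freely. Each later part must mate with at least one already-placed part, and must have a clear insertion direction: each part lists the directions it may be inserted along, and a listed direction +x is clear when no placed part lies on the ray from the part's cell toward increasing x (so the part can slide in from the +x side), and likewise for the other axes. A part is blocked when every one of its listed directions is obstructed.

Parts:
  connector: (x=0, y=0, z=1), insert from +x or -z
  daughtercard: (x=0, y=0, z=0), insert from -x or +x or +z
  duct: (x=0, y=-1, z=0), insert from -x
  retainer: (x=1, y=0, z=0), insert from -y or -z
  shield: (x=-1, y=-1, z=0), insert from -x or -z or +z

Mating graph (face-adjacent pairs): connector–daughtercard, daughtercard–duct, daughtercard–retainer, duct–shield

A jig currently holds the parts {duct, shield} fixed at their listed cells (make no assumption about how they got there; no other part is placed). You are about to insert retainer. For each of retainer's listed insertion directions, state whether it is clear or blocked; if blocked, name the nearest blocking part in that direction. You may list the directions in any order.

-y: clear; -z: clear

-y: ray from retainer(1, 0, 0) has no placed part ⇒ clear
-z: ray from retainer(1, 0, 0) has no placed part ⇒ clear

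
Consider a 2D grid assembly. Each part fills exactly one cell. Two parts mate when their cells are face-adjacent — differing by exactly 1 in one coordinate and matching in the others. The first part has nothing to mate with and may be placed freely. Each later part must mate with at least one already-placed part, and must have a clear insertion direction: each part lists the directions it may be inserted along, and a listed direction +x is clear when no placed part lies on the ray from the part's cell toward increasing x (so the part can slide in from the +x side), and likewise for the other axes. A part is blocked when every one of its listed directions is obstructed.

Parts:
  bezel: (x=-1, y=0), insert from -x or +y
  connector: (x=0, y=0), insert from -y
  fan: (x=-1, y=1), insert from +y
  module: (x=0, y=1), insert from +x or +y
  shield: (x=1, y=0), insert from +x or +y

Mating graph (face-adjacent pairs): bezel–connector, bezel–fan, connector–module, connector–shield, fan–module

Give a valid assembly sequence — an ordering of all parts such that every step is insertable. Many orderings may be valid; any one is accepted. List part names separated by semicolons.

shield; connector; bezel; module; fan

1. shield@(1, 0) [+x clear] — {shield}
2. connector@(0, 0) [-y clear] — {connector, shield}
3. bezel@(-1, 0) [-x clear] — {bezel, connector, shield}
4. module@(0, 1) [+x clear] — {bezel, connector, module, shield}
5. fan@(-1, 1) [+y clear] — {bezel, connector, fan, module, shield}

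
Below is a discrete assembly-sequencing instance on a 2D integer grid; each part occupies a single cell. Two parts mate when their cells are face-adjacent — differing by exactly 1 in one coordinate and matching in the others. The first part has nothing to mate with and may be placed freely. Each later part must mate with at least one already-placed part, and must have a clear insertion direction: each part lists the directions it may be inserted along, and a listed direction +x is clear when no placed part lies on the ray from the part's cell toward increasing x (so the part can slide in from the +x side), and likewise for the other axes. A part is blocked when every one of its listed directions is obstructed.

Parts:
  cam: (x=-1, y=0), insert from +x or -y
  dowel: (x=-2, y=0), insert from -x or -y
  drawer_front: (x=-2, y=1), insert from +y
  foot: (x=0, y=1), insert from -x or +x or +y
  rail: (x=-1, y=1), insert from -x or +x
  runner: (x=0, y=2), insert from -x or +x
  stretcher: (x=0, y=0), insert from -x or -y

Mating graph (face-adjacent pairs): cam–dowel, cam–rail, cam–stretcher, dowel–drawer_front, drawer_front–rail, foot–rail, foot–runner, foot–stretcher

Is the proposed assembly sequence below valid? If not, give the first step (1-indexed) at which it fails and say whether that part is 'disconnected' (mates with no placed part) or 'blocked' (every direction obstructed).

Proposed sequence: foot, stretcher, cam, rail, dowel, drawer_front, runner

Valid

1. foot@(0, 1) [-x clear] — {foot}
2. stretcher@(0, 0) [-x clear] — {foot, stretcher}
3. cam@(-1, 0) [-y clear] — {cam, foot, stretcher}
4. rail@(-1, 1) [-x clear] — {cam, foot, rail, stretcher}
5. dowel@(-2, 0) [-x clear] — {cam, dowel, foot, rail, stretcher}
6. drawer_front@(-2, 1) [+y clear] — {cam, dowel, drawer_front, foot, rail, stretcher}
7. runner@(0, 2) [-x clear] — {cam, dowel, drawer_front, foot, rail, runner, stretcher}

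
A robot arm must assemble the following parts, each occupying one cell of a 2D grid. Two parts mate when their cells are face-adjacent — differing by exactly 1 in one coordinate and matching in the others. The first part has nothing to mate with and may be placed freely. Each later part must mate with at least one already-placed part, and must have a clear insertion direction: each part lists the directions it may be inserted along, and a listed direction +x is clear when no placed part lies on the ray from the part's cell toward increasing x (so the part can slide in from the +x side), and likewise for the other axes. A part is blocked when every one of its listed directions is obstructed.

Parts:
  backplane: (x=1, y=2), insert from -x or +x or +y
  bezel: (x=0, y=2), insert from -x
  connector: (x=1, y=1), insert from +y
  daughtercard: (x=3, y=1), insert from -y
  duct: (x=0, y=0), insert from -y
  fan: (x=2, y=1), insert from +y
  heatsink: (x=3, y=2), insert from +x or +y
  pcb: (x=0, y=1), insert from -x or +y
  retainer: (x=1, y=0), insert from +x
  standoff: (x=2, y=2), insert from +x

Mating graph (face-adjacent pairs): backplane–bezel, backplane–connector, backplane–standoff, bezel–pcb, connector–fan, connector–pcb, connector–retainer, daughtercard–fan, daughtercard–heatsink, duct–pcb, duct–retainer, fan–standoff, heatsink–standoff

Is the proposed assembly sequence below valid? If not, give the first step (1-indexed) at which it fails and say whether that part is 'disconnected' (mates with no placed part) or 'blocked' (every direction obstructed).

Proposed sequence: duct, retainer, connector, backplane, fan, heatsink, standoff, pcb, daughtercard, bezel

1. duct@(0, 0) [-y clear] — {duct}
2. retainer@(1, 0) [+x clear] — {duct, retainer}
3. connector@(1, 1) [+y clear] — {connector, duct, retainer}
4. backplane@(1, 2) [-x clear] — {backplane, connector, duct, retainer}
5. fan@(2, 1) [+y clear] — {backplane, connector, duct, fan, retainer}
6. heatsink@(3, 2) — no placed neighbour ⇒ disconnected

Invalid at step 6 (disconnected)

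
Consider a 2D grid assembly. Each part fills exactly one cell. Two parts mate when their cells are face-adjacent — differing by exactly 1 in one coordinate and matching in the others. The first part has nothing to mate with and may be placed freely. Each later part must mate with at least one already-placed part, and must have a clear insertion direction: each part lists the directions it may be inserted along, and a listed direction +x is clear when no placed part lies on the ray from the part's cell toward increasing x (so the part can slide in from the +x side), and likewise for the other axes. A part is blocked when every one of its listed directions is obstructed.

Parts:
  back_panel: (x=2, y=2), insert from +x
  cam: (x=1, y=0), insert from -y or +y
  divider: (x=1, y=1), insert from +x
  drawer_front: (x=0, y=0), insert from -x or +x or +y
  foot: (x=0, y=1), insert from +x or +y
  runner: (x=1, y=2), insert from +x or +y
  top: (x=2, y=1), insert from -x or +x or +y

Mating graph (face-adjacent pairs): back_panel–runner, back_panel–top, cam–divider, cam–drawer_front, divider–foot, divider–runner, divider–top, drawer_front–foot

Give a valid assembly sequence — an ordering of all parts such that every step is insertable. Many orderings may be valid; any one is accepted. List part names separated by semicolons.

1. cam@(1, 0) [-y clear] — {cam}
2. divider@(1, 1) [+x clear] — {cam, divider}
3. top@(2, 1) [+x clear] — {cam, divider, top}
4. runner@(1, 2) [+x clear] — {cam, divider, runner, top}
5. back_panel@(2, 2) [+x clear] — {back_panel, cam, divider, runner, top}
6. drawer_front@(0, 0) [-x clear] — {back_panel, cam, divider, drawer_front, runner, top}
7. foot@(0, 1) [+y clear] — {back_panel, cam, divider, drawer_front, foot, runner, top}

cam; divider; top; runner; back_panel; drawer_front; foot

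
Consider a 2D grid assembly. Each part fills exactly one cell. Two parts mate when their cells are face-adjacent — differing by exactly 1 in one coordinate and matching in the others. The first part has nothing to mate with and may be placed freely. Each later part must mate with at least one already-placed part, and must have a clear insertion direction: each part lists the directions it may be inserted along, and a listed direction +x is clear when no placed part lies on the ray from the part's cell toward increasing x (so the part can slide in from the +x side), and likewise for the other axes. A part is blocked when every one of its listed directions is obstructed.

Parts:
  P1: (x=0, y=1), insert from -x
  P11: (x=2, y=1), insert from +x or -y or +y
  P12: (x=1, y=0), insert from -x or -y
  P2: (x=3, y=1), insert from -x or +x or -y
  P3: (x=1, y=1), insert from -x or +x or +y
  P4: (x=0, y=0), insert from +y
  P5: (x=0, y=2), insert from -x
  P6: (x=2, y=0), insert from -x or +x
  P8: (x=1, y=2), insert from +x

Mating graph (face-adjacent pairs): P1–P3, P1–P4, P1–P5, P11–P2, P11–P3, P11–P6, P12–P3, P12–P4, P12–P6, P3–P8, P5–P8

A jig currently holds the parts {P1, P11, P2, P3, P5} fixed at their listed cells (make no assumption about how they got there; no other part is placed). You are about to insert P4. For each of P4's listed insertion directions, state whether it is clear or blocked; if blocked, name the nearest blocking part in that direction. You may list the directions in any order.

+y: nearest on ray is P1@(0, 1) ⇒ blocked

+y: blocked by P1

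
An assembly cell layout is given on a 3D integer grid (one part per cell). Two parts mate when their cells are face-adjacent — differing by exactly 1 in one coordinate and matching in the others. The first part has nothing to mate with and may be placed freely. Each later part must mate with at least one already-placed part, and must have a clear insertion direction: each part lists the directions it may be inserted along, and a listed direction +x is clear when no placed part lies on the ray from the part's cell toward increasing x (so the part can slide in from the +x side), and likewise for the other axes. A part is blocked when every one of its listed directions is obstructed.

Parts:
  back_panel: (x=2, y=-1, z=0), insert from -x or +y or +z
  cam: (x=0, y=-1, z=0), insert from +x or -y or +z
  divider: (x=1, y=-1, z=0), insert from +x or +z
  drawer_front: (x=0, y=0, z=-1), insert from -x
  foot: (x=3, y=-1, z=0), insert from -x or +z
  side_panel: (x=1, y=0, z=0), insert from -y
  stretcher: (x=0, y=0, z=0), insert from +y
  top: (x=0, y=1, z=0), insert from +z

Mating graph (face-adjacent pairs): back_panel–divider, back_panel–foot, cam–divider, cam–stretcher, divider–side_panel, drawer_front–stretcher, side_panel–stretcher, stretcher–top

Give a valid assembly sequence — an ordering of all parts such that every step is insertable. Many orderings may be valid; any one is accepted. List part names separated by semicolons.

stretcher; top; side_panel; divider; back_panel; foot; cam; drawer_front

1. stretcher@(0, 0, 0) [+y clear] — {stretcher}
2. top@(0, 1, 0) [+z clear] — {stretcher, top}
3. side_panel@(1, 0, 0) [-y clear] — {side_panel, stretcher, top}
4. divider@(1, -1, 0) [+x clear] — {divider, side_panel, stretcher, top}
5. back_panel@(2, -1, 0) [+y clear] — {back_panel, divider, side_panel, stretcher, top}
6. foot@(3, -1, 0) [+z clear] — {back_panel, divider, foot, side_panel, stretcher, top}
7. cam@(0, -1, 0) [-y clear] — {back_panel, cam, divider, foot, side_panel, stretcher, top}
8. drawer_front@(0, 0, -1) [-x clear] — {back_panel, cam, divider, drawer_front, foot, side_panel, stretcher, top}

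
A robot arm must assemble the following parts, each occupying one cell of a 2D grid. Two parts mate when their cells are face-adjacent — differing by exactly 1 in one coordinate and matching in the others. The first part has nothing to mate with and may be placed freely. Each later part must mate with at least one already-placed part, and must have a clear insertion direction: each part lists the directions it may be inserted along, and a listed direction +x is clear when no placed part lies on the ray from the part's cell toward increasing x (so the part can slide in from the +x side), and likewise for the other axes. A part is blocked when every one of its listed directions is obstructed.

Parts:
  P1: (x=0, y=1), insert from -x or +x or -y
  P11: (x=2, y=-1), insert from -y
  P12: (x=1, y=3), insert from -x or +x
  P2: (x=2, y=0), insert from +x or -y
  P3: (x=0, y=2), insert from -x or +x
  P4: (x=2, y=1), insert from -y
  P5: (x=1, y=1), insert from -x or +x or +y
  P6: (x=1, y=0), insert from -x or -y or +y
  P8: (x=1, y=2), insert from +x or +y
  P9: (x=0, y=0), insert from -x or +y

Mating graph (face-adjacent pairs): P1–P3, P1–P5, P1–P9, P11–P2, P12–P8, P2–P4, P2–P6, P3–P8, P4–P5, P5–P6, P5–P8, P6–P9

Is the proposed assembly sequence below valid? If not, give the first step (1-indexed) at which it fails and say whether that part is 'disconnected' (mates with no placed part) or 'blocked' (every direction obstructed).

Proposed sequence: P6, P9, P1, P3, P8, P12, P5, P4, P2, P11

1. P6@(1, 0) [-x clear] — {P6}
2. P9@(0, 0) [-x clear] — {P6, P9}
3. P1@(0, 1) [-x clear] — {P1, P6, P9}
4. P3@(0, 2) [-x clear] — {P1, P3, P6, P9}
5. P8@(1, 2) [+x clear] — {P1, P3, P6, P8, P9}
6. P12@(1, 3) [-x clear] — {P1, P12, P3, P6, P8, P9}
7. P5@(1, 1) [+x clear] — {P1, P12, P3, P5, P6, P8, P9}
8. P4@(2, 1) [-y clear] — {P1, P12, P3, P4, P5, P6, P8, P9}
9. P2@(2, 0) [+x clear] — {P1, P12, P2, P3, P4, P5, P6, P8, P9}
10. P11@(2, -1) [-y clear] — {P1, P11, P12, P2, P3, P4, P5, P6, P8, P9}

Valid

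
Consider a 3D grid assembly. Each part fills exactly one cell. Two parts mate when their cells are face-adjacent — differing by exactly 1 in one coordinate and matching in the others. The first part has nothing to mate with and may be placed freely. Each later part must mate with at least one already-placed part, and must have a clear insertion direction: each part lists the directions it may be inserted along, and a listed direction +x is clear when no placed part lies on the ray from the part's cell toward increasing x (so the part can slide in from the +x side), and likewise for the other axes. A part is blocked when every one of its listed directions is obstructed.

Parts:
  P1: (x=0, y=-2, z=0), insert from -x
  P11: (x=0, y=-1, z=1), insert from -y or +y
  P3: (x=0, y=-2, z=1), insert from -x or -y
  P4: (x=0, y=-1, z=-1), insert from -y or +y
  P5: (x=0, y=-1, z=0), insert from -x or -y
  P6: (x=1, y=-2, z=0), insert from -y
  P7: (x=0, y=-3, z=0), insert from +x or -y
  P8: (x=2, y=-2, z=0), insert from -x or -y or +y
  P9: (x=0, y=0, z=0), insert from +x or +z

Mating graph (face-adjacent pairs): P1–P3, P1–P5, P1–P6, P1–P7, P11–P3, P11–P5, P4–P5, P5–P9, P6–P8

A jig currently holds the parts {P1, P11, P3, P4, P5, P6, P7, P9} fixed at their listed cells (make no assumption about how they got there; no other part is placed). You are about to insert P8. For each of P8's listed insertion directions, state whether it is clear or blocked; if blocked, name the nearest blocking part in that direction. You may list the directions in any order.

+y: clear; -x: blocked by P6; -y: clear

-x: nearest on ray is P6@(1, -2, 0) ⇒ blocked
-y: ray from P8(2, -2, 0) has no placed part ⇒ clear
+y: ray from P8(2, -2, 0) has no placed part ⇒ clear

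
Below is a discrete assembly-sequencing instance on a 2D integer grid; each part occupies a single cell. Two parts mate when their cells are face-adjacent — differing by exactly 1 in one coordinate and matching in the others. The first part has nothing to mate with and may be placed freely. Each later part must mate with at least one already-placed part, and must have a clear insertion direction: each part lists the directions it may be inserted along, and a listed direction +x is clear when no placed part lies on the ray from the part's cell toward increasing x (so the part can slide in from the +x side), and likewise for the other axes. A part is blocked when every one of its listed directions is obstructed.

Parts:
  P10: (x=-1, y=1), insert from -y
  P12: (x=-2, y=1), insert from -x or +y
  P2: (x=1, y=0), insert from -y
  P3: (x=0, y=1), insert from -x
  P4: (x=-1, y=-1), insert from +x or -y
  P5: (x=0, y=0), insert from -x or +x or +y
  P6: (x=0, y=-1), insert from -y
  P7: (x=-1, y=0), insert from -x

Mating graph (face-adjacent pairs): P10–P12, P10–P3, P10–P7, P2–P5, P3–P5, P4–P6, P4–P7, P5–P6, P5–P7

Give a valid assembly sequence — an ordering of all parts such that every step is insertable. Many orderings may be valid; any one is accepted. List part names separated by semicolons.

P2; P5; P3; P10; P7; P4; P6; P12

1. P2@(1, 0) [-y clear] — {P2}
2. P5@(0, 0) [-x clear] — {P2, P5}
3. P3@(0, 1) [-x clear] — {P2, P3, P5}
4. P10@(-1, 1) [-y clear] — {P10, P2, P3, P5}
5. P7@(-1, 0) [-x clear] — {P10, P2, P3, P5, P7}
6. P4@(-1, -1) [+x clear] — {P10, P2, P3, P4, P5, P7}
7. P6@(0, -1) [-y clear] — {P10, P2, P3, P4, P5, P6, P7}
8. P12@(-2, 1) [-x clear] — {P10, P12, P2, P3, P4, P5, P6, P7}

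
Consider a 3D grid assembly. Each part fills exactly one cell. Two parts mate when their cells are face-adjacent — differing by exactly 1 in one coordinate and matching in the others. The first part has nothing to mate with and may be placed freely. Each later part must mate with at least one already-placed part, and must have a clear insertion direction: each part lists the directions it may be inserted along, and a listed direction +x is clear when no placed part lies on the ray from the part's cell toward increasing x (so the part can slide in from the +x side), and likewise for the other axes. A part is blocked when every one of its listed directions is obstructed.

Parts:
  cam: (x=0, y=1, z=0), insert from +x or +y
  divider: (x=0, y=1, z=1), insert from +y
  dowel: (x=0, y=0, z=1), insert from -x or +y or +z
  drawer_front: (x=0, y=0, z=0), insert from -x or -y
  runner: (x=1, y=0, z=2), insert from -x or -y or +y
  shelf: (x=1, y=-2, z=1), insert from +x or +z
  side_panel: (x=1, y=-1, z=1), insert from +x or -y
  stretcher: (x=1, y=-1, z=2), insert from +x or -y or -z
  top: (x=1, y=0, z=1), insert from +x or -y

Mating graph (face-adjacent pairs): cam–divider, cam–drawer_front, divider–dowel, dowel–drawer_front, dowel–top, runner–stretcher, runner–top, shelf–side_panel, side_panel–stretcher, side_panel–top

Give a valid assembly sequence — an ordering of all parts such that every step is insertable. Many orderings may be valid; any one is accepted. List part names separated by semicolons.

runner; stretcher; side_panel; top; dowel; shelf; divider; cam; drawer_front

1. runner@(1, 0, 2) [-x clear] — {runner}
2. stretcher@(1, -1, 2) [+x clear] — {runner, stretcher}
3. side_panel@(1, -1, 1) [+x clear] — {runner, side_panel, stretcher}
4. top@(1, 0, 1) [+x clear] — {runner, side_panel, stretcher, top}
5. dowel@(0, 0, 1) [-x clear] — {dowel, runner, side_panel, stretcher, top}
6. shelf@(1, -2, 1) [+x clear] — {dowel, runner, shelf, side_panel, stretcher, top}
7. divider@(0, 1, 1) [+y clear] — {divider, dowel, runner, shelf, side_panel, stretcher, top}
8. cam@(0, 1, 0) [+x clear] — {cam, divider, dowel, runner, shelf, side_panel, stretcher, top}
9. drawer_front@(0, 0, 0) [-x clear] — {cam, divider, dowel, drawer_front, runner, shelf, side_panel, stretcher, top}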